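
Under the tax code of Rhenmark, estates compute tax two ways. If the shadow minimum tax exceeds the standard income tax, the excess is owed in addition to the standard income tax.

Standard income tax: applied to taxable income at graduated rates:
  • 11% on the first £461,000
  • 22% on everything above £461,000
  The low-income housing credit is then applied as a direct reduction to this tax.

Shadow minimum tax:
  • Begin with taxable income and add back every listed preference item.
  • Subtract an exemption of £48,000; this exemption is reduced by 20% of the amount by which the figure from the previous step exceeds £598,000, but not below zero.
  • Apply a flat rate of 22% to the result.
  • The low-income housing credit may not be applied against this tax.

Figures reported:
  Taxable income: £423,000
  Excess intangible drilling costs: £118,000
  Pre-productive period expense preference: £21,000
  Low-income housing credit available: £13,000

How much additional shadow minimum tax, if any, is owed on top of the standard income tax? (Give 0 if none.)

Shadow minimum tax:
  Adjusted income: £423,000 + £118,000 + £21,000 = £562,000
  Exemption: £562,000 ≤ £598,000, so full £48,000 applies
  Base: £562,000 − £48,000 = £514,000
  £514,000 × 22% = £113,080

Standard income tax:
  £423,000 × 11% = £46,530
  Less low-income housing credit £13,000 → £33,530

Excess of shadow minimum tax over standard income tax: £113,080 − £33,530 = £79,550.

£79,550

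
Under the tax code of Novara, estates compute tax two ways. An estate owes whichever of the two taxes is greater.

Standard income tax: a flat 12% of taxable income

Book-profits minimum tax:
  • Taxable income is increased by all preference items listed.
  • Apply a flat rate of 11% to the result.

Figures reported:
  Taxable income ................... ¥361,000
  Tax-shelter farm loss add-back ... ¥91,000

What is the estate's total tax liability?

Book-profits minimum tax:
  Adjusted income: ¥361,000 + ¥91,000 = ¥452,000
  ¥452,000 × 11% = ¥49,720

Standard income tax:
  ¥361,000 × 12% = ¥43,320

¥49,720 > ¥43,320, so the book-profits minimum tax is the binding amount.

¥49,720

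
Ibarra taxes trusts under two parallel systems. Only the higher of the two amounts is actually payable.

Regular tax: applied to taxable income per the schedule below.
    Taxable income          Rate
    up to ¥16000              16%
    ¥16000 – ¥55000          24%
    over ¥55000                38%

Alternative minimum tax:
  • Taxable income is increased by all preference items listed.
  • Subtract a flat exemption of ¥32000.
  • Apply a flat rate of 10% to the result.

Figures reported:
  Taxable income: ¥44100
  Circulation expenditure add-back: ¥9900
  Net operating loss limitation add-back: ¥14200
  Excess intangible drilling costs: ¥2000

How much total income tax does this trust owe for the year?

¥9304

Regular tax:
  ¥16000 × 16% = ¥2560
  ¥28100 × 24% = ¥6744
  → ¥9304

Alternative minimum tax:
  Adjusted income: ¥44100 + ¥9900 + ¥14200 + ¥2000 = ¥70200
  Less exemption ¥32000 → base ¥38200
  ¥38200 × 10% = ¥3820

¥9304 > ¥3820, so the regular tax governs.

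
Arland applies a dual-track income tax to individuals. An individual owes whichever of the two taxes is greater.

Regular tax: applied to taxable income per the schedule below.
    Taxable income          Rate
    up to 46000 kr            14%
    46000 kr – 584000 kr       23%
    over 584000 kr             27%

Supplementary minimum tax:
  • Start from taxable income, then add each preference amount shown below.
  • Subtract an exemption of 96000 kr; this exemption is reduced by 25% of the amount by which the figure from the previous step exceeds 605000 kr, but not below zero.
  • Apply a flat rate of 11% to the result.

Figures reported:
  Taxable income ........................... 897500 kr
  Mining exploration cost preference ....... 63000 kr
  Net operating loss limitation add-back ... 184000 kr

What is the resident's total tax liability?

214825 kr

Supplementary minimum tax:
  Adjusted income: 897500 kr + 63000 kr + 184000 kr = 1144500 kr
  Exemption: 25% × (1144500 kr − 605000 kr) = 134875 kr ≥ 96000 kr, so the exemption is fully phased out
  Base: 1144500 kr − 0 kr = 1144500 kr
  1144500 kr × 11% = 125895 kr

Regular tax:
  46000 kr × 14% = 6440 kr
  538000 kr × 23% = 123740 kr
  313500 kr × 27% = 84645 kr
  → 214825 kr

214825 kr > 125895 kr, so the regular tax governs.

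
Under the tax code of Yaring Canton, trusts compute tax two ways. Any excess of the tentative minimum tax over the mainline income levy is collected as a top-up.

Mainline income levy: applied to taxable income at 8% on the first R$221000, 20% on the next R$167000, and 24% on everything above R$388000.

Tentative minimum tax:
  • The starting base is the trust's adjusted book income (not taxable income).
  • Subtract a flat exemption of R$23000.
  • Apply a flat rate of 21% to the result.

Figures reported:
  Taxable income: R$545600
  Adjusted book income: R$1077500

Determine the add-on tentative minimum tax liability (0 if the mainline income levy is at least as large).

R$132541

Tentative minimum tax:
  Base (adjusted book income): R$1077500
  Less exemption R$23000 → base R$1054500
  R$1054500 × 21% = R$221445

Mainline income levy:
  R$221000 × 8% = R$17680
  R$167000 × 20% = R$33400
  R$157600 × 24% = R$37824
  → R$88904

Excess of tentative minimum tax over mainline income levy: R$221445 − R$88904 = R$132541.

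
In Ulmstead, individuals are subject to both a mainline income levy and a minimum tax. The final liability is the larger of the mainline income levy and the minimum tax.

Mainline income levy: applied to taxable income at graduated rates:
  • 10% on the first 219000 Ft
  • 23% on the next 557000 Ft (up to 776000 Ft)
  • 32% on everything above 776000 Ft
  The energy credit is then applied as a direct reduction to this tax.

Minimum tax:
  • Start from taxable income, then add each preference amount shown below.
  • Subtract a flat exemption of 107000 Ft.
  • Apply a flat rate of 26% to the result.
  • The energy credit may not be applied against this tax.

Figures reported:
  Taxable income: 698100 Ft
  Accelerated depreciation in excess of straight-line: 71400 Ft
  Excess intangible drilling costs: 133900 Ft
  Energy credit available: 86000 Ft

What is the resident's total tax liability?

Mainline income levy:
  219000 Ft × 10% = 21900 Ft
  479100 Ft × 23% = 110193 Ft
  → 132093 Ft
  Less energy credit 86000 Ft → 46093 Ft

Minimum tax:
  Adjusted income: 698100 Ft + 71400 Ft + 133900 Ft = 903400 Ft
  Less exemption 107000 Ft → base 796400 Ft
  796400 Ft × 26% = 207064 Ft

207064 Ft > 46093 Ft, so the minimum tax is the binding amount.

207064 Ft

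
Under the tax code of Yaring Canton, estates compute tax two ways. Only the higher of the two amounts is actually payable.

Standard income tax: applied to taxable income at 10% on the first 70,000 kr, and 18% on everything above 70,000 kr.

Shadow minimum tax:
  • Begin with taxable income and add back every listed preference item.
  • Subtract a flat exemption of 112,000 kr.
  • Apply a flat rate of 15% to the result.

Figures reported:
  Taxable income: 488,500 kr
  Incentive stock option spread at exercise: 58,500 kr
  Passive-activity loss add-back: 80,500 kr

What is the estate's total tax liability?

82,330 kr

Shadow minimum tax:
  Adjusted income: 488,500 kr + 58,500 kr + 80,500 kr = 627,500 kr
  Less exemption 112,000 kr → base 515,500 kr
  515,500 kr × 15% = 77,325 kr

Standard income tax:
  70,000 kr × 10% = 7,000 kr
  418,500 kr × 18% = 75,330 kr
  → 82,330 kr

82,330 kr > 77,325 kr, so the standard income tax governs.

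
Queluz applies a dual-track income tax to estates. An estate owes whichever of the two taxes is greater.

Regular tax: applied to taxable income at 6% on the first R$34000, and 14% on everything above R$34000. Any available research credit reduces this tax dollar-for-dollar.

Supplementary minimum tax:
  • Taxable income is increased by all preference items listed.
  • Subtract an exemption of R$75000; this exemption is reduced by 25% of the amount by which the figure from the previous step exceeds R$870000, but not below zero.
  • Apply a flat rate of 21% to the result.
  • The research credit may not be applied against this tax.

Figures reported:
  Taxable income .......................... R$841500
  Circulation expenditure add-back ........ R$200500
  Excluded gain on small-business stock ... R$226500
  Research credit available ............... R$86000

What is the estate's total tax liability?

Regular tax:
  R$34000 × 6% = R$2040
  R$807500 × 14% = R$113050
  → R$115090
  Less research credit R$86000 → R$29090

Supplementary minimum tax:
  Adjusted income: R$841500 + R$200500 + R$226500 = R$1268500
  Exemption: 25% × (R$1268500 − R$870000) = R$99625 ≥ R$75000, so the exemption is fully phased out
  Base: R$1268500 − R$0 = R$1268500
  R$1268500 × 21% = R$266385

R$266385 > R$29090, so the supplementary minimum tax is the binding amount.

R$266385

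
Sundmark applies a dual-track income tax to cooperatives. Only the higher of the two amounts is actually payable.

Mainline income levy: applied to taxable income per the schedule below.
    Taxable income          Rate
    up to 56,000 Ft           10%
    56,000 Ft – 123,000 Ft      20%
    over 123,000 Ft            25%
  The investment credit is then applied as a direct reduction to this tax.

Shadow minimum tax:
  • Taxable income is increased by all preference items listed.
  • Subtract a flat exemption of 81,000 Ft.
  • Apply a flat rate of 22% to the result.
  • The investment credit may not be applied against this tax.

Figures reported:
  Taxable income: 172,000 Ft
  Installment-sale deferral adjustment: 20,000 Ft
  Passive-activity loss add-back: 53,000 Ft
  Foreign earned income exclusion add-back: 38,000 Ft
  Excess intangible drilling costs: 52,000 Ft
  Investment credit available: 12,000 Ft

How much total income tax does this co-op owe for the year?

55,880 Ft

Mainline income levy:
  56,000 Ft × 10% = 5,600 Ft
  67,000 Ft × 20% = 13,400 Ft
  49,000 Ft × 25% = 12,250 Ft
  → 31,250 Ft
  Less investment credit 12,000 Ft → 19,250 Ft

Shadow minimum tax:
  Adjusted income: 172,000 Ft + 20,000 Ft + 53,000 Ft + 38,000 Ft + 52,000 Ft = 335,000 Ft
  Less exemption 81,000 Ft → base 254,000 Ft
  254,000 Ft × 22% = 55,880 Ft

55,880 Ft > 19,250 Ft, so the shadow minimum tax is the binding amount.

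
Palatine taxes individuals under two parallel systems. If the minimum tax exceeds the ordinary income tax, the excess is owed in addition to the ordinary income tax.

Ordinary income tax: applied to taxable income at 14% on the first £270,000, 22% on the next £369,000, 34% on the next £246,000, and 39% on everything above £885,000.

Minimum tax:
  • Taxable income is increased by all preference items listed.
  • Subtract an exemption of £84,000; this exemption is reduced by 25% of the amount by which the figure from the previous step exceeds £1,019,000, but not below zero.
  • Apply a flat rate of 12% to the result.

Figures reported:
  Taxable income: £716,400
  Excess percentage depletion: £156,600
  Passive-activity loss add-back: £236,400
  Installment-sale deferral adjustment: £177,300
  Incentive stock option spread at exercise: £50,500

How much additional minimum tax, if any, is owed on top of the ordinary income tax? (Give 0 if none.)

£14,634

Minimum tax:
  Adjusted income: £716,400 + £156,600 + £236,400 + £177,300 + £50,500 = £1,337,200
  Exemption: £84,000 − 25% × (£1,337,200 − £1,019,000) = £84,000 − £79,550 = £4,450
  Base: £1,337,200 − £4,450 = £1,332,750
  £1,332,750 × 12% = £159,930

Ordinary income tax:
  £270,000 × 14% = £37,800
  £369,000 × 22% = £81,180
  £77,400 × 34% = £26,316
  → £145,296

Excess of minimum tax over ordinary income tax: £159,930 − £145,296 = £14,634.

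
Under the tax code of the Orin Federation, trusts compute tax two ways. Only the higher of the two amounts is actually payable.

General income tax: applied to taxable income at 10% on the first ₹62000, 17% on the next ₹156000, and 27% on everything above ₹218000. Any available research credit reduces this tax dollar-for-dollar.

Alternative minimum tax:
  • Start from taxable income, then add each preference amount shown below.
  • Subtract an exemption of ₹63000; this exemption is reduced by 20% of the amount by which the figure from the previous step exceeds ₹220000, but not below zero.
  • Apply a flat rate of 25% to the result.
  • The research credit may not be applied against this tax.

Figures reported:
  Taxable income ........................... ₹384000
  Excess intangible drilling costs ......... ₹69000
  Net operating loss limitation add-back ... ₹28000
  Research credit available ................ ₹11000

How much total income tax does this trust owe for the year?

₹117550

Alternative minimum tax:
  Adjusted income: ₹384000 + ₹69000 + ₹28000 = ₹481000
  Exemption: ₹63000 − 20% × (₹481000 − ₹220000) = ₹63000 − ₹52200 = ₹10800
  Base: ₹481000 − ₹10800 = ₹470200
  ₹470200 × 25% = ₹117550

General income tax:
  ₹62000 × 10% = ₹6200
  ₹156000 × 17% = ₹26520
  ₹166000 × 27% = ₹44820
  → ₹77540
  Less research credit ₹11000 → ₹66540

₹117550 > ₹66540, so the alternative minimum tax is the binding amount.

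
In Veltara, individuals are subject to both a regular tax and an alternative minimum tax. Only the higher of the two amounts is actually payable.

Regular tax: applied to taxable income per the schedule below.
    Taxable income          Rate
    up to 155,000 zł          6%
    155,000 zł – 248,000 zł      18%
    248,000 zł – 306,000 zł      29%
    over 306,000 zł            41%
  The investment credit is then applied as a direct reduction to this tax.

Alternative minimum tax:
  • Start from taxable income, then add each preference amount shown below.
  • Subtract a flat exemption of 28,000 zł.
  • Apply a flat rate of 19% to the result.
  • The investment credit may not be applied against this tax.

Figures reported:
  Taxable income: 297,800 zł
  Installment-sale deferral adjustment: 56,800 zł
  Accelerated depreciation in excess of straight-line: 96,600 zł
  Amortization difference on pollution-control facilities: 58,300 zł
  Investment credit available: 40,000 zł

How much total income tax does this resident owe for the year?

91,485 zł

Regular tax:
  155,000 zł × 6% = 9,300 zł
  93,000 zł × 18% = 16,740 zł
  49,800 zł × 29% = 14,442 zł
  → 40,482 zł
  Less investment credit 40,000 zł → 482 zł

Alternative minimum tax:
  Adjusted income: 297,800 zł + 56,800 zł + 96,600 zł + 58,300 zł = 509,500 zł
  Less exemption 28,000 zł → base 481,500 zł
  481,500 zł × 19% = 91,485 zł

91,485 zł > 482 zł, so the alternative minimum tax is the binding amount.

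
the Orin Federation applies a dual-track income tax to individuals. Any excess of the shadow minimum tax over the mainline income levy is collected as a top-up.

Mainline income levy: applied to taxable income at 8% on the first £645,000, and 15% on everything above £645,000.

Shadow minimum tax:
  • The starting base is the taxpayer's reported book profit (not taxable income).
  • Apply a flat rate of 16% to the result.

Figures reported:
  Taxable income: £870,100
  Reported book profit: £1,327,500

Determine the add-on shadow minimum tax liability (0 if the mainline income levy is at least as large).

£127,035

Shadow minimum tax:
  Base (reported book profit): £1,327,500
  £1,327,500 × 16% = £212,400

Mainline income levy:
  £645,000 × 8% = £51,600
  £225,100 × 15% = £33,765
  → £85,365

Excess of shadow minimum tax over mainline income levy: £212,400 − £85,365 = £127,035.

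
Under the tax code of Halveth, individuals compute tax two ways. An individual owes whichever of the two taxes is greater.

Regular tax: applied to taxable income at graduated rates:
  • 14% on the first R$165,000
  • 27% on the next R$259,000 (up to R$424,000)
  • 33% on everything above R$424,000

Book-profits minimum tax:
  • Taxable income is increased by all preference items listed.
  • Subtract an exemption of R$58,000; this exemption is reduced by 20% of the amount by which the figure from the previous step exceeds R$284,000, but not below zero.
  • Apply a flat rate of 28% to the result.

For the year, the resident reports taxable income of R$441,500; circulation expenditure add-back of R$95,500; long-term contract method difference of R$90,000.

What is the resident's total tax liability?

R$175,560

Book-profits minimum tax:
  Adjusted income: R$441,500 + R$95,500 + R$90,000 = R$627,000
  Exemption: 20% × (R$627,000 − R$284,000) = R$68,600 ≥ R$58,000, so the exemption is fully phased out
  Base: R$627,000 − R$0 = R$627,000
  R$627,000 × 28% = R$175,560

Regular tax:
  R$165,000 × 14% = R$23,100
  R$259,000 × 27% = R$69,930
  R$17,500 × 33% = R$5,775
  → R$98,805

R$175,560 > R$98,805, so the book-profits minimum tax is the binding amount.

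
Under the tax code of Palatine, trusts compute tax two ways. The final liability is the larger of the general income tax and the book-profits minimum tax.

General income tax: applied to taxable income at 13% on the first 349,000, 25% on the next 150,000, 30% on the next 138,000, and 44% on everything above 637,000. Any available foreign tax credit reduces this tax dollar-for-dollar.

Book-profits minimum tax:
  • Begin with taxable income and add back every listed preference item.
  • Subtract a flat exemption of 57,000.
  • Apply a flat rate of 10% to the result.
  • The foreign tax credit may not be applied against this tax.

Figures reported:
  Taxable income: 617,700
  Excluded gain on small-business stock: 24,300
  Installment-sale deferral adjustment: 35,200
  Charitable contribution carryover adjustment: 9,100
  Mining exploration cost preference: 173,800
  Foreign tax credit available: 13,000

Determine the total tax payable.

Book-profits minimum tax:
  Adjusted income: 617,700 + 24,300 + 35,200 + 9,100 + 173,800 = 860,100
  Less exemption 57,000 → base 803,100
  803,100 × 10% = 80,310

General income tax:
  349,000 × 13% = 45,370
  150,000 × 25% = 37,500
  118,700 × 30% = 35,610
  → 118,480
  Less foreign tax credit 13,000 → 105,480

105,480 > 80,310, so the general income tax governs.

105,480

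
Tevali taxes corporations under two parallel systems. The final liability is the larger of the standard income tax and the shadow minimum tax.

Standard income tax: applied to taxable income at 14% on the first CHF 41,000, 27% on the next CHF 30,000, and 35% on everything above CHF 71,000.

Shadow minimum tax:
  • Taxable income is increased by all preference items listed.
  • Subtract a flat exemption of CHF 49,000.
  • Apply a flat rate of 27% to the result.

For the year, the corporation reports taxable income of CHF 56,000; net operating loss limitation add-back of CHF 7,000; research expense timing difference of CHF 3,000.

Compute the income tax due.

Standard income tax:
  CHF 41,000 × 14% = CHF 5,740
  CHF 15,000 × 27% = CHF 4,050
  → CHF 9,790

Shadow minimum tax:
  Adjusted income: CHF 56,000 + CHF 7,000 + CHF 3,000 = CHF 66,000
  Less exemption CHF 49,000 → base CHF 17,000
  CHF 17,000 × 27% = CHF 4,590

CHF 9,790 > CHF 4,590, so the standard income tax governs.

CHF 9,790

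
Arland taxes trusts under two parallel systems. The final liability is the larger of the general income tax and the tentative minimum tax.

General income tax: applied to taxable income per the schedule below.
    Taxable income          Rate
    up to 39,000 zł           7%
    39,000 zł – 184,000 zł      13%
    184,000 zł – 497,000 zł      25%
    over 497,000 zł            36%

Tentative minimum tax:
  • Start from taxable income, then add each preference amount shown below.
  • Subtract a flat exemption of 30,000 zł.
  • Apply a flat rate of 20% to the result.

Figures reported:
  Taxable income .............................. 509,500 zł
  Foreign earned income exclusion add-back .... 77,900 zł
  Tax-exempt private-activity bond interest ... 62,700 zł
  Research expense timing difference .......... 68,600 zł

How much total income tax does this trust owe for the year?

Tentative minimum tax:
  Adjusted income: 509,500 zł + 77,900 zł + 62,700 zł + 68,600 zł = 718,700 zł
  Less exemption 30,000 zł → base 688,700 zł
  688,700 zł × 20% = 137,740 zł

General income tax:
  39,000 zł × 7% = 2,730 zł
  145,000 zł × 13% = 18,850 zł
  313,000 zł × 25% = 78,250 zł
  12,500 zł × 36% = 4,500 zł
  → 104,330 zł

137,740 zł > 104,330 zł, so the tentative minimum tax is the binding amount.

137,740 zł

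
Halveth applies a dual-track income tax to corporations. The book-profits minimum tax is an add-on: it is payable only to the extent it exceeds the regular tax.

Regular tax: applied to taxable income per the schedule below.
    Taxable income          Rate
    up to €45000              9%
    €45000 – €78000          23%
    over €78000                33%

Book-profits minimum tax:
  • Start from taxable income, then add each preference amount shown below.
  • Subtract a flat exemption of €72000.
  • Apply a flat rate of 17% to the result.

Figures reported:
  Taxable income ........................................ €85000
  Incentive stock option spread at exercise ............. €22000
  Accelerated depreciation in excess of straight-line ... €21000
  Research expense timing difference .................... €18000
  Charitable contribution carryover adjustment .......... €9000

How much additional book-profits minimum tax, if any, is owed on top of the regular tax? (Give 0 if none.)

€160

Regular tax:
  €45000 × 9% = €4050
  €33000 × 23% = €7590
  €7000 × 33% = €2310
  → €13950

Book-profits minimum tax:
  Adjusted income: €85000 + €22000 + €21000 + €18000 + €9000 = €155000
  Less exemption €72000 → base €83000
  €83000 × 17% = €14110

Excess of book-profits minimum tax over regular tax: €14110 − €13950 = €160.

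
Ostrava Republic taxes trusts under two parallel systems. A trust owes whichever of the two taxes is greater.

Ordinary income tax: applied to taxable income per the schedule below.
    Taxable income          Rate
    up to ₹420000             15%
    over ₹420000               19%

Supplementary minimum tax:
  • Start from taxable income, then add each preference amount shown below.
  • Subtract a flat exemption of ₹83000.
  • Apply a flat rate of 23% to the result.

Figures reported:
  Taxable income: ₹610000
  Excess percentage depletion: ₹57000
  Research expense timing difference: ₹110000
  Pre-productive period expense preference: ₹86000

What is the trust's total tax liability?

Supplementary minimum tax:
  Adjusted income: ₹610000 + ₹57000 + ₹110000 + ₹86000 = ₹863000
  Less exemption ₹83000 → base ₹780000
  ₹780000 × 23% = ₹179400

Ordinary income tax:
  ₹420000 × 15% = ₹63000
  ₹190000 × 19% = ₹36100
  → ₹99100

₹179400 > ₹99100, so the supplementary minimum tax is the binding amount.

₹179400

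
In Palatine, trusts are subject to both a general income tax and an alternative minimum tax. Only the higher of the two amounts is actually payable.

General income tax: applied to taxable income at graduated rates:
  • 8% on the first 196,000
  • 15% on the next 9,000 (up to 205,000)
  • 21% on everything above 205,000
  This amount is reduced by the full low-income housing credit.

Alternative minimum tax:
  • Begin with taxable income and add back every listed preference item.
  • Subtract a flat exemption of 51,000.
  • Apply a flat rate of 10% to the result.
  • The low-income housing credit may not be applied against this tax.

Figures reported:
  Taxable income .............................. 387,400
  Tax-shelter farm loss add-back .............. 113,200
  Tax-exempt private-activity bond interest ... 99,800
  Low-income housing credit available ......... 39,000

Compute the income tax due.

Alternative minimum tax:
  Adjusted income: 387,400 + 113,200 + 99,800 = 600,400
  Less exemption 51,000 → base 549,400
  549,400 × 10% = 54,940

General income tax:
  196,000 × 8% = 15,680
  9,000 × 15% = 1,350
  182,400 × 21% = 38,304
  → 55,334
  Less low-income housing credit 39,000 → 16,334

54,940 > 16,334, so the alternative minimum tax is the binding amount.

54,940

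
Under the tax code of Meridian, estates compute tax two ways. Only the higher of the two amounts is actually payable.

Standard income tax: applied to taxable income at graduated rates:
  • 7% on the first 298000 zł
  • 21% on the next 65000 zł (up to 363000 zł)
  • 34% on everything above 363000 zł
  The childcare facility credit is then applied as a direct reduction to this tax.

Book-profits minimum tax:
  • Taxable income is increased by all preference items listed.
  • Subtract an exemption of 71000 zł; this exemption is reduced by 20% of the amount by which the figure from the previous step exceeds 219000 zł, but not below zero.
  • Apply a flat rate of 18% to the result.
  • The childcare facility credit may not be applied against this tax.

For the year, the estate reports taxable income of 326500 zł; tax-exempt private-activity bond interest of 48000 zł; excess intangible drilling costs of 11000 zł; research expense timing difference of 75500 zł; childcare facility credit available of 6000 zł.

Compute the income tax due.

78912 zł

Standard income tax:
  298000 zł × 7% = 20860 zł
  28500 zł × 21% = 5985 zł
  → 26845 zł
  Less childcare facility credit 6000 zł → 20845 zł

Book-profits minimum tax:
  Adjusted income: 326500 zł + 48000 zł + 11000 zł + 75500 zł = 461000 zł
  Exemption: 71000 zł − 20% × (461000 zł − 219000 zł) = 71000 zł − 48400 zł = 22600 zł
  Base: 461000 zł − 22600 zł = 438400 zł
  438400 zł × 18% = 78912 zł

78912 zł > 20845 zł, so the book-profits minimum tax is the binding amount.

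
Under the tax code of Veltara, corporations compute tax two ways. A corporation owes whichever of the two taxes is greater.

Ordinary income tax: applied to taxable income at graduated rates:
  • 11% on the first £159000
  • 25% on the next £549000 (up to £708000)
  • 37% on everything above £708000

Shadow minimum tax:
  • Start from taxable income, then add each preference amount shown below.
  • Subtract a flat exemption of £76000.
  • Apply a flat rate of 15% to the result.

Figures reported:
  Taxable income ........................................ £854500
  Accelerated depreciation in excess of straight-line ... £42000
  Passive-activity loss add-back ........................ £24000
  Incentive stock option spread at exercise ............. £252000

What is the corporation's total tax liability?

£208945

Shadow minimum tax:
  Adjusted income: £854500 + £42000 + £24000 + £252000 = £1172500
  Less exemption £76000 → base £1096500
  £1096500 × 15% = £164475

Ordinary income tax:
  £159000 × 11% = £17490
  £549000 × 25% = £137250
  £146500 × 37% = £54205
  → £208945

£208945 > £164475, so the ordinary income tax governs.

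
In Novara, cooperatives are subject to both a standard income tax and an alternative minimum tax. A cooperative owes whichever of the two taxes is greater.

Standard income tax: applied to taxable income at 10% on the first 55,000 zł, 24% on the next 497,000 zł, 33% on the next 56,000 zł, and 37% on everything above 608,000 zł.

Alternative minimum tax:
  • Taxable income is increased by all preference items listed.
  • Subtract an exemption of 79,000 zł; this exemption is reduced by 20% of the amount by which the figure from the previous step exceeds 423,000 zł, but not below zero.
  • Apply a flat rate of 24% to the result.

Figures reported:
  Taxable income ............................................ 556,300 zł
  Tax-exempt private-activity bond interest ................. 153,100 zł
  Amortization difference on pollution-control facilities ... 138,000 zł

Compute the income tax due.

Standard income tax:
  55,000 zł × 10% = 5,500 zł
  497,000 zł × 24% = 119,280 zł
  4,300 zł × 33% = 1,419 zł
  → 126,199 zł

Alternative minimum tax:
  Adjusted income: 556,300 zł + 153,100 zł + 138,000 zł = 847,400 zł
  Exemption: 20% × (847,400 zł − 423,000 zł) = 84,880 zł ≥ 79,000 zł, so the exemption is fully phased out
  Base: 847,400 zł − 0 zł = 847,400 zł
  847,400 zł × 24% = 203,376 zł

203,376 zł > 126,199 zł, so the alternative minimum tax is the binding amount.

203,376 zł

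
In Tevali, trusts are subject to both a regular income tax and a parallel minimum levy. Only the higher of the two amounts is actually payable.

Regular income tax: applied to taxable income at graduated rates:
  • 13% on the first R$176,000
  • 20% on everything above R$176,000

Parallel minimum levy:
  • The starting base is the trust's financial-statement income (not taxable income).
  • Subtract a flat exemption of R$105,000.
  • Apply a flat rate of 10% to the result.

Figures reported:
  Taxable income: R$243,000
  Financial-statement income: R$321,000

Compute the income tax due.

R$36,280

Regular income tax:
  R$176,000 × 13% = R$22,880
  R$67,000 × 20% = R$13,400
  → R$36,280

Parallel minimum levy:
  Base (financial-statement income): R$321,000
  Less exemption R$105,000 → base R$216,000
  R$216,000 × 10% = R$21,600

R$36,280 > R$21,600, so the regular income tax governs.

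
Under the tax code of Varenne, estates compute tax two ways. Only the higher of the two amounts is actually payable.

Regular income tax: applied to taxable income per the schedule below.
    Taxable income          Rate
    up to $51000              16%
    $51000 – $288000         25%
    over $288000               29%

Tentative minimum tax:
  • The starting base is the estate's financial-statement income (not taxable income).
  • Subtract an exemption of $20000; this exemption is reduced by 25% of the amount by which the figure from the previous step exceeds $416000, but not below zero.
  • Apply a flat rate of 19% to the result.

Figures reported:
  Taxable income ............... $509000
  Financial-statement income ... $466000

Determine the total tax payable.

Regular income tax:
  $51000 × 16% = $8160
  $237000 × 25% = $59250
  $221000 × 29% = $64090
  → $131500

Tentative minimum tax:
  Base (financial-statement income): $466000
  Exemption: $20000 − 25% × ($466000 − $416000) = $20000 − $12500 = $7500
  Base: $466000 − $7500 = $458500
  $458500 × 19% = $87115

$131500 > $87115, so the regular income tax governs.

$131500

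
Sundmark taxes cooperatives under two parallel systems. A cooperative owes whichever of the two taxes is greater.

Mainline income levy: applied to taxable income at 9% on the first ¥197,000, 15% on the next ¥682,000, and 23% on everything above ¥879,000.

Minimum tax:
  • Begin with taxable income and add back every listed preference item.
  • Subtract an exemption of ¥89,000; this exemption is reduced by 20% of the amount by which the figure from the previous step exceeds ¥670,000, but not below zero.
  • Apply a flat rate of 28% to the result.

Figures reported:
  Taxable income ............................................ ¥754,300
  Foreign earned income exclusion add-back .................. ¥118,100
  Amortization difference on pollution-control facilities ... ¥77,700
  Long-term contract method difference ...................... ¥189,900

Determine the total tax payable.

¥319,200

Minimum tax:
  Adjusted income: ¥754,300 + ¥118,100 + ¥77,700 + ¥189,900 = ¥1,140,000
  Exemption: 20% × (¥1,140,000 − ¥670,000) = ¥94,000 ≥ ¥89,000, so the exemption is fully phased out
  Base: ¥1,140,000 − ¥0 = ¥1,140,000
  ¥1,140,000 × 28% = ¥319,200

Mainline income levy:
  ¥197,000 × 9% = ¥17,730
  ¥557,300 × 15% = ¥83,595
  → ¥101,325

¥319,200 > ¥101,325, so the minimum tax is the binding amount.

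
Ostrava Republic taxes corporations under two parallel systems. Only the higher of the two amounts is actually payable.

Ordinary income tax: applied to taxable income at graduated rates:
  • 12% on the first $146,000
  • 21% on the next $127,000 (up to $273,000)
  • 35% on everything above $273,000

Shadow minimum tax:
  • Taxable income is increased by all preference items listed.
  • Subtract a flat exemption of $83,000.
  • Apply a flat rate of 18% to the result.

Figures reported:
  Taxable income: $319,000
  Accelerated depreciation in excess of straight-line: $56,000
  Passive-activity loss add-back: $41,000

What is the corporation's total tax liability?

$60,290

Shadow minimum tax:
  Adjusted income: $319,000 + $56,000 + $41,000 = $416,000
  Less exemption $83,000 → base $333,000
  $333,000 × 18% = $59,940

Ordinary income tax:
  $146,000 × 12% = $17,520
  $127,000 × 21% = $26,670
  $46,000 × 35% = $16,100
  → $60,290

$60,290 > $59,940, so the ordinary income tax governs.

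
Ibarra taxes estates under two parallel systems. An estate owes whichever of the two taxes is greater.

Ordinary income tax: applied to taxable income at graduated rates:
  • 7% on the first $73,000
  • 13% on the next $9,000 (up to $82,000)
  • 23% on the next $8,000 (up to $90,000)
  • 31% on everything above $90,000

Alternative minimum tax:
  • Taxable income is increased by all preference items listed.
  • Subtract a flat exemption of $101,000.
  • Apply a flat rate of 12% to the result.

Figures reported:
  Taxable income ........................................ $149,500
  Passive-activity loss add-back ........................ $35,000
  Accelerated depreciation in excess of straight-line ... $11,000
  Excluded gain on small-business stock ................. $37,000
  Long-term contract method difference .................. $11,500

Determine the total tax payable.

$26,565

Ordinary income tax:
  $73,000 × 7% = $5,110
  $9,000 × 13% = $1,170
  $8,000 × 23% = $1,840
  $59,500 × 31% = $18,445
  → $26,565

Alternative minimum tax:
  Adjusted income: $149,500 + $35,000 + $11,000 + $37,000 + $11,500 = $244,000
  Less exemption $101,000 → base $143,000
  $143,000 × 12% = $17,160

$26,565 > $17,160, so the ordinary income tax governs.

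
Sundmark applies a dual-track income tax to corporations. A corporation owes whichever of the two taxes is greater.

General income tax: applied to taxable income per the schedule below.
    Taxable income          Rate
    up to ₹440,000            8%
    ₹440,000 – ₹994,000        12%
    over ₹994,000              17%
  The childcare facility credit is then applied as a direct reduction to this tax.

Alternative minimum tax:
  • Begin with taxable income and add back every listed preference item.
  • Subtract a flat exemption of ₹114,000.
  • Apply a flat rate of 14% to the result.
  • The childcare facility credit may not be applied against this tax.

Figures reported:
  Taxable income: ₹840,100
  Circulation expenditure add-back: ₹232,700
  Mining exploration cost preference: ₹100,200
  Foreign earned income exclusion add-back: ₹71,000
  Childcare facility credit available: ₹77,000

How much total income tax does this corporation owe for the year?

₹158,200

General income tax:
  ₹440,000 × 8% = ₹35,200
  ₹400,100 × 12% = ₹48,012
  → ₹83,212
  Less childcare facility credit ₹77,000 → ₹6,212

Alternative minimum tax:
  Adjusted income: ₹840,100 + ₹232,700 + ₹100,200 + ₹71,000 = ₹1,244,000
  Less exemption ₹114,000 → base ₹1,130,000
  ₹1,130,000 × 14% = ₹158,200

₹158,200 > ₹6,212, so the alternative minimum tax is the binding amount.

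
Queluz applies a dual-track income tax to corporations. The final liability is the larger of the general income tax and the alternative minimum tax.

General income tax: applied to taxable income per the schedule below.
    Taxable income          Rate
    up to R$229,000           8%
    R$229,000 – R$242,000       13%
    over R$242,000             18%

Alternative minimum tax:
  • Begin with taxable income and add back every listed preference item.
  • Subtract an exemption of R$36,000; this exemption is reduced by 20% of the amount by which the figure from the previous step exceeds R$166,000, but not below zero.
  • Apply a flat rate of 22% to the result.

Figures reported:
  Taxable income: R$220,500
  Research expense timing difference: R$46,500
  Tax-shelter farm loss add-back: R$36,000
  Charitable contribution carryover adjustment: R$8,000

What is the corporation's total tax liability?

General income tax:
  R$220,500 × 8% = R$17,640

Alternative minimum tax:
  Adjusted income: R$220,500 + R$46,500 + R$36,000 + R$8,000 = R$311,000
  Exemption: R$36,000 − 20% × (R$311,000 − R$166,000) = R$36,000 − R$29,000 = R$7,000
  Base: R$311,000 − R$7,000 = R$304,000
  R$304,000 × 22% = R$66,880

R$66,880 > R$17,640, so the alternative minimum tax is the binding amount.

R$66,880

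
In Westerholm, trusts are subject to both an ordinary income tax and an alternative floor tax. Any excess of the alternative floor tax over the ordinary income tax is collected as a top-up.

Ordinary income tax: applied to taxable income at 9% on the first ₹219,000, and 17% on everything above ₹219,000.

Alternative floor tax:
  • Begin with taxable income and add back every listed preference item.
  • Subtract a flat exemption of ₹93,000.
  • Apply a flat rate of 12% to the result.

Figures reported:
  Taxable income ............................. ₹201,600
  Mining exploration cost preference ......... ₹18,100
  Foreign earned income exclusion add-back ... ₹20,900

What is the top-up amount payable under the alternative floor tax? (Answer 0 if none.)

₹0

Alternative floor tax:
  Adjusted income: ₹201,600 + ₹18,100 + ₹20,900 = ₹240,600
  Less exemption ₹93,000 → base ₹147,600
  ₹147,600 × 12% = ₹17,712

Ordinary income tax:
  ₹201,600 × 9% = ₹18,144

₹17,712 ≤ ₹18,144, so no add-on is due.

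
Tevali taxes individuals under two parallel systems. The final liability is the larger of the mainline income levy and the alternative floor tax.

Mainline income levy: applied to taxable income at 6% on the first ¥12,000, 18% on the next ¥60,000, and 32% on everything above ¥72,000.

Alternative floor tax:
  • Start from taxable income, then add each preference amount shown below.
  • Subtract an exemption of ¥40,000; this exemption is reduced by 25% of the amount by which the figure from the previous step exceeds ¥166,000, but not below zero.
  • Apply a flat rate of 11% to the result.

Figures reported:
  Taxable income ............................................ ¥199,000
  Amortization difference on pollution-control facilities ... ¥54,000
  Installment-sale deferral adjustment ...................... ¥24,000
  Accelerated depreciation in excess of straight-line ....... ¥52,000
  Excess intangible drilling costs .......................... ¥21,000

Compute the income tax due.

Alternative floor tax:
  Adjusted income: ¥199,000 + ¥54,000 + ¥24,000 + ¥52,000 + ¥21,000 = ¥350,000
  Exemption: 25% × (¥350,000 − ¥166,000) = ¥46,000 ≥ ¥40,000, so the exemption is fully phased out
  Base: ¥350,000 − ¥0 = ¥350,000
  ¥350,000 × 11% = ¥38,500

Mainline income levy:
  ¥12,000 × 6% = ¥720
  ¥60,000 × 18% = ¥10,800
  ¥127,000 × 32% = ¥40,640
  → ¥52,160

¥52,160 > ¥38,500, so the mainline income levy governs.

¥52,160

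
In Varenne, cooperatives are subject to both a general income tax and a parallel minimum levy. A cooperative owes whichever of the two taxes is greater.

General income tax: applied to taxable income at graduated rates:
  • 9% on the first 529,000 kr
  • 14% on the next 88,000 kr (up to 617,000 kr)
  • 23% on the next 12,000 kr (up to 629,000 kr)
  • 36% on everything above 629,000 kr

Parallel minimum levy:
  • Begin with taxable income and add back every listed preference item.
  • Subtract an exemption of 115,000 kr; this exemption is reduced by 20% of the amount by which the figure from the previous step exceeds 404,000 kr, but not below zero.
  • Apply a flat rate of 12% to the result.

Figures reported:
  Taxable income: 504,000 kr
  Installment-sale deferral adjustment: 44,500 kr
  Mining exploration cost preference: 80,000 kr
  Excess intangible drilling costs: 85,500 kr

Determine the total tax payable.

Parallel minimum levy:
  Adjusted income: 504,000 kr + 44,500 kr + 80,000 kr + 85,500 kr = 714,000 kr
  Exemption: 115,000 kr − 20% × (714,000 kr − 404,000 kr) = 115,000 kr − 62,000 kr = 53,000 kr
  Base: 714,000 kr − 53,000 kr = 661,000 kr
  661,000 kr × 12% = 79,320 kr

General income tax:
  504,000 kr × 9% = 45,360 kr

79,320 kr > 45,360 kr, so the parallel minimum levy is the binding amount.

79,320 kr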